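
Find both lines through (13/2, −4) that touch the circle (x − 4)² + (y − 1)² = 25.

Let a tangent through (13/2, −4) have slope m. Its distance from (4, 1) must equal 5:
[m·(−5/2) − (5)]² = 25(m² + 1)
3m² − 4m = 0, so m = 4/3 or m = 0.
Through (13/2, −4) these give 4x − 3y = 38 and y = −4.

4x − 3y = 38 and y = −4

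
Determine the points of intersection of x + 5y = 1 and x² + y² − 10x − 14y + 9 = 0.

(1, 0) and (6, −1)

Substitute y = (1 − x)/5:
26x² − 182x + 156 = 0  ⟹  x² − 7x + 6 = 0
x = 6 or x = 1, giving (6, −1) and (1, 0).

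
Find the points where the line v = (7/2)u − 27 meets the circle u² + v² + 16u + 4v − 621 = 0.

(0, −27) and (12, 15)

Substitute v = (−54 + 7u)/2:
53u² − 636u = 0  ⟹  u² − 12u = 0
u = 12 or u = 0, giving (12, 15) and (0, −27).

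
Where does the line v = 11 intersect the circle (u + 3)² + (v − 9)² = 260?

From the line, v = 11. Substituting:
u² + 6u − 247 = 0
u = 13 or u = −19, giving (13, 11) and (−19, 11).

(−19, 11) and (13, 11)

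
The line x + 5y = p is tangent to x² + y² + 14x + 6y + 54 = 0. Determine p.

Tangency holds when the distance from the centre (−7, −3) to the line equals the radius 2:
|1·(−7) + 5·(−3) − p| / √26 = 2
|p − (−22)| = 2√26.

p = −22 ± 2√26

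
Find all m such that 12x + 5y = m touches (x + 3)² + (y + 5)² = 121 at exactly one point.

Tangency holds when the distance from the centre (−3, −5) to the line equals the radius 11:
|12·(−3) + 5·(−5) − m| / √169 = 11
|m − (−61)| = 11·13, so m = 82 or m = −204.

m = −204 or m = 82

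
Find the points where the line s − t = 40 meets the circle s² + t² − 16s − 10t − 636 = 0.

Substitute t = s − 40:
2s² − 106s + 1364 = 0  ⟹  s² − 53s + 682 = 0
s = 31 or s = 22, giving (31, −9) and (22, −18).

(22, −18) and (31, −9)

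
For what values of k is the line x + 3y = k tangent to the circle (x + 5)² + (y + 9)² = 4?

k = −32 ± 2√10

Tangency holds when the distance from the centre (−5, −9) to the line equals the radius 2:
|1·(−5) + 3·(−9) − k| / √10 = 2
|k − (−32)| = 2√10.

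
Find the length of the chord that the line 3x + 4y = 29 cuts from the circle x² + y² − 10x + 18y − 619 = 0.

50

From the line, y = (29 − 3x)/4. Substituting:
25x² − 550x − 6975 = 0  ⟹  x² − 22x − 279 = 0
x = 31 or x = −9, giving (31, −16) and (−9, 14).
|(31, −16) − (−9, 14)| = √((40)² + (−30)²) = 50.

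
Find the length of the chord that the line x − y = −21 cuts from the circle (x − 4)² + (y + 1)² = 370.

From the line, y = x + 21. Substituting:
2x² + 36x + 130 = 0  ⟹  x² + 18x + 65 = 0
x = −5 or x = −13, giving (−5, 16) and (−13, 8).
|(−5, 16) − (−13, 8)| = √((8)² + (8)²) = 8√2.

8√2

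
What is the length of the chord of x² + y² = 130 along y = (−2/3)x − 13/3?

The distance from (0, 0) to the line is 13/√13, and r² = 130.
Chord = 2√(r² − d²) = 2·√(117) = 6√13.

6√13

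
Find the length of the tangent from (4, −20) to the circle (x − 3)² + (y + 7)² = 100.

√70

The centre is (3, −7) and r = 10. The square of the distance from P to the centre is 1 + 169 = 170.
By the tangent–radius right angle, tangent length = √(|PO|² − r²) = √70.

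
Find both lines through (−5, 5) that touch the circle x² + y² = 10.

A line y − (5) = m(x − (−5)) is tangent when its distance from (0, 0) is √10:
[m·(5) − (−5)]² = 10(m² + 1)
3m² + 10m + 3 = 0, so m = −1/3 or m = −3.
With m = −1/3: x + 3y = 10. With m = −3: 3x + y = −10.

x + 3y = 10 and 3x + y = −10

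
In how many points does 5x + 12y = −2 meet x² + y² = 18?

d² = (5·0 + 12·0 − (−2))²/169 = 4/169; r² = 18.
Since d² < r², the line cuts the circle twice.

2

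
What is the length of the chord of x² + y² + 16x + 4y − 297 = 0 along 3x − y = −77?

Substitute y = 3x + 77:
10x² + 490x + 5940 = 0  ⟹  x² + 49x + 594 = 0
x = −22 or x = −27, giving (−22, 11) and (−27, −4).
|(−22, 11) − (−27, −4)| = √((5)² + (15)²) = 5√10.

5√10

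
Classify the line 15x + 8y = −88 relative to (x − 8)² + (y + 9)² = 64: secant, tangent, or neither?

Substituting the line into the circle gives 289x² − 544x + 256 = 0.
Discriminant = (−544)² − 4·289·(256) = 0.
A repeated root: the line is tangent.

tangent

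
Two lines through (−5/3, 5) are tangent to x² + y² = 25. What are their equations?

Write the tangent as mx − y + (5 − m·(−5/3)) = 0 and set its distance from the centre to 5:
[m·(5/3) − (−5)]² = 25(m² + 1)
4m² − 3m = 0, so m = 0 or m = 3/4.
With m = 0: y = 5. With m = 3/4: 3x − 4y = −25.

y = 5 and 3x − 4y = −25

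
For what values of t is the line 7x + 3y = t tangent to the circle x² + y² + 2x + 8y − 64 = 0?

t = −19 ± 9√58

Tangency holds when the distance from the centre (−1, −4) to the line equals the radius 9:
|7·(−1) + 3·(−4) − t| / √58 = 9
|t − (−19)| = 9√58.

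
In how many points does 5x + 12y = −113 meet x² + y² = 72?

Centre (0, 0), r² = 72. Distance² from centre to line = (113)²/169 = 12769/169.
Since d² > r², the line lies outside the circle.

0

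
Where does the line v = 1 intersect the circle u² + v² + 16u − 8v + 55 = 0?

(−12, 1) and (−4, 1)

Substitute v = 1:
u² + 16u + 48 = 0
u = −4 or u = −12, giving (−4, 1) and (−12, 1).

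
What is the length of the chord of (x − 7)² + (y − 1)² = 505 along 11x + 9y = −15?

The distance from (7, 1) to the line is 101/√202, and r² = 505.
Chord = 2√(r² − d²) = 2·√(909/2) = 3√202.

3√202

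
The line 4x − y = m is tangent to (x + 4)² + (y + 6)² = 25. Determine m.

m = −10 ± 5√17

The line touches the circle iff its distance from (−4, −6) is 5:
|4·(−4) − 1·(−6) − m| / √17 = 5
|m − (−10)| = 5√17.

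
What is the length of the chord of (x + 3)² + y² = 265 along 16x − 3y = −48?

2√265

Centre (−3, 0), r² = 265. Perpendicular distance d from centre to line = |0| / √265 = 0/√265.
Half the chord is √(r² − d²) = √(265), so the full chord is 2√265.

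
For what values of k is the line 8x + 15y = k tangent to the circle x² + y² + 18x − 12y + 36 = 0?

k = −135 or k = 171

The line touches the circle iff its distance from (−9, 6) is 9:
|8·(−9) + 15·6 − k| / √289 = 9
|k − (18)| = 9·17, so k = 171 or k = −135.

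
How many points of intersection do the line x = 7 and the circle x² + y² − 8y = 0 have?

0

d² = (1·0 + 0·4 − (7))² = 49; r² = 16.
Since d² > r², the line lies outside the circle.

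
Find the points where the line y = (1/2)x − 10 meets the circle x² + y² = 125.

From the line, y = (−20 + x)/2. Substituting:
5x² − 40x − 100 = 0  ⟹  x² − 8x − 20 = 0
x = 10 or x = −2, giving (10, −5) and (−2, −11).

(−2, −11) and (10, −5)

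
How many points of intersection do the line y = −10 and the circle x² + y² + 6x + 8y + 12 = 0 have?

0

d² = (0·(−3) + 1·(−4) − (−10))² = 36; r² = 13.
Since d² > r², the line lies outside the circle.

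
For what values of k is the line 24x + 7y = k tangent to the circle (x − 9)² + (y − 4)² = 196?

k = −106 or k = 594

The line touches the circle iff its distance from (9, 4) is 14:
|24·9 + 7·4 − k| / √625 = 14
|k − (244)| = 14·25, so k = 594 or k = −106.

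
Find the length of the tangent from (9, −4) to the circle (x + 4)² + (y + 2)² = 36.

√137

The centre is (−4, −2) and r = 6. The square of the distance from P to the centre is 169 + 4 = 173.
Power of the point: PT² = |PO|² − r² = 137, so PT = √137.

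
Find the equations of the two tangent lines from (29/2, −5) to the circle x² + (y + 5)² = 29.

Let a tangent through (29/2, −5) have slope m. Its distance from (0, −5) must equal √29:
[m·(−29/2) − (0)]² = 29(m² + 1)
25m² − 4 = 0, so m = −2/5 or m = 2/5.
With m = −2/5: 2x + 5y = 4. With m = 2/5: 2x − 5y = 54.

2x + 5y = 4 and 2x − 5y = 54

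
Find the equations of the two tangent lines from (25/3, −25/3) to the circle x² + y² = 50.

7x + y = 50 and x + 7y = −50

Write the tangent as mx − y + (−25/3 − m·(25/3)) = 0 and set its distance from the centre to 5√2:
(−25/3m − (25/3))² = 50(m² + 1)
7m² + 50m + 7 = 0, so m = −7 or m = −1/7.
With m = −7: 7x + y = 50. With m = −1/7: x + 7y = −50.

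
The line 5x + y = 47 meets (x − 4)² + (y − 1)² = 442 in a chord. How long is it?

Express y = −5x + 47 and substitute into the circle:
26x² − 468x + 1690 = 0  ⟹  x² − 18x + 65 = 0
x = 13 or x = 5, giving (13, −18) and (5, 22).
|(13, −18) − (5, 22)| = √((8)² + (−40)²) = 8√26.

8√26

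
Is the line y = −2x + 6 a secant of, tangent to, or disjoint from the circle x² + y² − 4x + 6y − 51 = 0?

Centre (2, −3), r² = 64. Distance² from centre to line = (−5)²/5 = 5.
Since d² < r², the line cuts the circle twice.

secant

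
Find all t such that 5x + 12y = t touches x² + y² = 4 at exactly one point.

For a tangent, require d(centre, line) = r = 2.
|5·0 + 12·0 − t| / √169 = 2
|t| = 2·13, so t = 26 or t = −26.

t = −26 or t = 26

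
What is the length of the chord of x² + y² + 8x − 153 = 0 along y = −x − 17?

From the line, y = −x − 17. Substituting:
2x² + 42x + 136 = 0  ⟹  x² + 21x + 68 = 0
x = −4 or x = −17, giving (−4, −13) and (−17, 0).
Chord length = distance between (−4, −13) and (−17, 0) = √338 = 13√2.

13√2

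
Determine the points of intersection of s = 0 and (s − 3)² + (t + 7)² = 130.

The line gives s = 0. Substituting into the circle:
t² + 14t − 72 = 0
t = 4 or t = −18, giving (0, 4) and (0, −18).

(0, −18) and (0, 4)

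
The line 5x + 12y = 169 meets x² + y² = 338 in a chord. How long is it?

Centre (0, 0), r² = 338. Perpendicular distance d from centre to line = |−169| / √169 = 169/√169.
Half the chord is √(r² − d²) = √(169), so the full chord is 26.

26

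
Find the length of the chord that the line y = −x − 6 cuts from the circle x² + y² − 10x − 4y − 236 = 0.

Substitute y = −x − 6:
2x² + 6x − 176 = 0  ⟹  x² + 3x − 88 = 0
x = 8 or x = −11, giving (8, −14) and (−11, 5).
|(8, −14) − (−11, 5)| = √((19)² + (−19)²) = 19√2.

19√2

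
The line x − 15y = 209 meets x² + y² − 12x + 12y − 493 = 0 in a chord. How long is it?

3√226

The distance from (6, −6) to the line is 113/√226, and r² = 565.
Half the chord is √(r² − d²) = √(1017/2), so the full chord is 3√226.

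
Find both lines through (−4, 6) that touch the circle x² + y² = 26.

x + 5y = 26 and 5x − y = −26

Let a tangent through (−4, 6) have slope m. Its distance from (0, 0) must equal √26:
(4m − (−6))² = 26(m² + 1)
5m² − 24m − 5 = 0, so m = −1/5 or m = 5.
With m = −1/5: x + 5y = 26. With m = 5: 5x − y = −26.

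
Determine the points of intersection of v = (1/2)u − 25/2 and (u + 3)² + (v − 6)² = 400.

(−3, −14) and (13, −6)

From the line, v = (−25 + u)/2. Substituting:
5u² − 50u − 195 = 0  ⟹  u² − 10u − 39 = 0
u = 13 or u = −3, giving (13, −6) and (−3, −14).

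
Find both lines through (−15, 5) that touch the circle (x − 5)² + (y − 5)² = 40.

Write the tangent as mx − y + (5 − m·(−15)) = 0 and set its distance from the centre to 2√10:
[m·(20) − (0)]² = 40(m² + 1)
9m² − 1 = 0, so m = 1/3 or m = −1/3.
With m = 1/3: x − 3y = −30. With m = −1/3: x + 3y = 0.

x − 3y = −30 and x + 3y = 0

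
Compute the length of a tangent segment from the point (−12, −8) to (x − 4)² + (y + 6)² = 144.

Centre (4, −6), r² = 144. |PO|² = (−16)² + (−2)² = 260.
Power of the point: PT² = |PO|² − r² = 116, so PT = 2√29.

2√29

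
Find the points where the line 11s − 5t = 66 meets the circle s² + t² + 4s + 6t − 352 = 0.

From the line, t = (−66 + 11s)/5. Substituting:
146s² − 1022s − 6424 = 0  ⟹  s² − 7s − 44 = 0
s = 11 or s = −4, giving (11, 11) and (−4, −22).

(−4, −22) and (11, 11)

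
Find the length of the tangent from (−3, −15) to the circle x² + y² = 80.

√154

The centre is (0, 0) and r = 4√5. The square of the distance from P to the centre is 9 + 225 = 234.
Power of the point: PT² = |PO|² − r² = 154, so PT = √154.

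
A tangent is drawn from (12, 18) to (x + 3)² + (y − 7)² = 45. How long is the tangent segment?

The centre is (−3, 7) and r = 3√5. The square of the distance from P to the centre is 225 + 121 = 346.
By the tangent–radius right angle, tangent length = √(|PO|² − r²) = √301.

√301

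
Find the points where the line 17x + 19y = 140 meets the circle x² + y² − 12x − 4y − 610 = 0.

(−13, 19) and (25, −15)

Substitute y = (140 − 17x)/19:
650x² − 7800x − 211250 = 0  ⟹  x² − 12x − 325 = 0
x = 25 or x = −13, giving (25, −15) and (−13, 19).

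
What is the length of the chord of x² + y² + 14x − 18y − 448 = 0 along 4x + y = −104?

From the line, y = −4x − 104. Substituting:
17x² + 918x + 12240 = 0  ⟹  x² + 54x + 720 = 0
x = −24 or x = −30, giving (−24, −8) and (−30, 16).
|(−24, −8) − (−30, 16)| = √((6)² + (−24)²) = 6√17.

6√17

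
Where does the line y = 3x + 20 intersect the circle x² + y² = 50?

Substitute y = 3x + 20:
10x² + 120x + 350 = 0  ⟹  x² + 12x + 35 = 0
x = −5 or x = −7, giving (−5, 5) and (−7, −1).

(−7, −1) and (−5, 5)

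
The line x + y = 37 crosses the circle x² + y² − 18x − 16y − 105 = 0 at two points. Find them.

(14, 23) and (24, 13)

From the line, y = −x + 37. Substituting:
2x² − 76x + 672 = 0  ⟹  x² − 38x + 336 = 0
x = 24 or x = 14, giving (24, 13) and (14, 23).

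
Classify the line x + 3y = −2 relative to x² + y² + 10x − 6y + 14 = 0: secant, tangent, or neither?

secant

d² = (1·(−5) + 3·3 − (−2))²/10 = 18/5; r² = 20.
Since d² < r², the line cuts the circle twice.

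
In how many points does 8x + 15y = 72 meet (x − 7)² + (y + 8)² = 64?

1

Substituting the line into the circle gives 289x² − 6222x + 33489 = 0.
Discriminant = (−6222)² − 4·289·(33489) = 0.
A repeated root: the line is tangent.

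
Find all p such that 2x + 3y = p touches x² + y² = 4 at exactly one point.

p = ±2√13

Tangency holds when the distance from the centre (0, 0) to the line equals the radius 2:
|2·0 + 3·0 − p| / √13 = 2
|p| = 2√13.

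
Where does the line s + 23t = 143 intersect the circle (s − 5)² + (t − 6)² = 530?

From the line, t = (143 − s)/23. Substituting:
530s² − 5300s − 267120 = 0  ⟹  s² − 10s − 504 = 0
s = 28 or s = −18, giving (28, 5) and (−18, 7).

(−18, 7) and (28, 5)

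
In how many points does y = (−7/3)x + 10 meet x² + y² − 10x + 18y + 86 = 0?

Substituting the line into the circle gives 58x² − 888x + 3294 = 0.
Discriminant = (−888)² − 4·58·(3294) = 24336 > 0.
Two real roots: the line is a secant.

2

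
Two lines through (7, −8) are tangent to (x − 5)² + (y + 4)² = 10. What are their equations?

Let a tangent through (7, −8) have slope m. Its distance from (5, −4) must equal √10:
(−2m − (4))² = 10(m² + 1)
3m² − 8m − 3 = 0, so m = −1/3 or m = 3.
With m = −1/3: x + 3y = −17. With m = 3: 3x − y = 29.

x + 3y = −17 and 3x − y = 29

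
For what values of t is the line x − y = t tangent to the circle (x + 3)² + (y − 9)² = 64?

Tangency holds when the distance from the centre (−3, 9) to the line equals the radius 8:
|1·(−3) − 1·9 − t| / √2 = 8
|t − (−12)| = 8√2.

t = −12 ± 8√2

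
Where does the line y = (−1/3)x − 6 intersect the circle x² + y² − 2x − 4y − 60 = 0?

(−3, −5) and (0, −6)

Substitute y = (−18 − x)/3:
10x² + 30x = 0  ⟹  x² + 3x = 0
x = 0 or x = −3, giving (0, −6) and (−3, −5).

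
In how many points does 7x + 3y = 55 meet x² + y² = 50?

0

Substituting the line into the circle gives 58x² − 770x + 2575 = 0.
Discriminant = (−770)² − 4·58·(2575) = −4500 < 0.
No real roots: the line does not meet the circle.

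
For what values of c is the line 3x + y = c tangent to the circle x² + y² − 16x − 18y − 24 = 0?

c = 33 ± 13√10

The line touches the circle iff its distance from (8, 9) is 13:
|3·8 + 1·9 − c| / √10 = 13
|c − (33)| = 13√10.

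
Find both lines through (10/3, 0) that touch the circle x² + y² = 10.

A line y − (0) = m(x − (10/3)) is tangent when its distance from (0, 0) is √10:
(−10/3m − (0))² = 10(m² + 1)
m² − 9 = 0, so m = 3 or m = −3.
Through (10/3, 0) these give 3x − y = 10 and 3x + y = 10.

3x − y = 10 and 3x + y = 10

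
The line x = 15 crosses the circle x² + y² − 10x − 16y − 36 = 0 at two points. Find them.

The line gives x = 15. Substituting into the circle:
y² − 16y + 39 = 0
y = 13 or y = 3, giving (15, 13) and (15, 3).

(15, 3) and (15, 13)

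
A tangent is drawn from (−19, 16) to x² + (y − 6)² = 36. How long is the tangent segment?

5√17

Centre (0, 6), r² = 36. |PO|² = (−19)² + (10)² = 461.
Power of the point: PT² = |PO|² − r² = 425, so PT = 5√17.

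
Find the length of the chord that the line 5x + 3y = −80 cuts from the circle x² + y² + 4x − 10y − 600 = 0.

Substitute y = (−80 − 5x)/3:
34x² + 986x + 3400 = 0  ⟹  x² + 29x + 100 = 0
x = −4 or x = −25, giving (−4, −20) and (−25, 15).
|(−4, −20) − (−25, 15)| = √((21)² + (−35)²) = 7√34.

7√34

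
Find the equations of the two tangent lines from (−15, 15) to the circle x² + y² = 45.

Let a tangent through (−15, 15) have slope m. Its distance from (0, 0) must equal 3√5:
(15m − (−15))² = 45(m² + 1)
2m² + 5m + 2 = 0, so m = −1/2 or m = −2.
With m = −1/2: x + 2y = 15. With m = −2: 2x + y = −15.

x + 2y = 15 and 2x + y = −15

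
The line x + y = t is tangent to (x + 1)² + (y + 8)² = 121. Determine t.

t = −9 ± 11√2

The line touches the circle iff its distance from (−1, −8) is 11:
|1·(−1) + 1·(−8) − t| / √2 = 11
|t − (−9)| = 11√2.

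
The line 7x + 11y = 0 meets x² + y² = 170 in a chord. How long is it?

Express y = (−7x)/11 and substitute into the circle:
170x² − 20570 = 0  ⟹  x² − 121 = 0
x = 11 or x = −11, giving (11, −7) and (−11, 7).
Chord length = distance between (11, −7) and (−11, 7) = √680 = 2√170.

2√170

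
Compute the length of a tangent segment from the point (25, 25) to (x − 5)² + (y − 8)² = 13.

With centre O = (5, 8), |OP|² = 689 and r² = 13.
By the tangent–radius right angle, tangent length = √(|PO|² − r²) = √676 = 26.

26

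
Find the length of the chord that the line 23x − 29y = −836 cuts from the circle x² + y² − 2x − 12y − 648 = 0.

Centre (1, 6), r² = 685. Perpendicular distance d from centre to line = |685| / √1370 = 685/√1370.
Half the chord is √(r² − d²) = √(685/2), so the full chord is √1370.

√1370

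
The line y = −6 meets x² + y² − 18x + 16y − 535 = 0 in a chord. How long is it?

52

The distance from (9, −8) to the line is 2, and r² = 680.
Chord = 2√(r² − d²) = 2·√(676) = 52.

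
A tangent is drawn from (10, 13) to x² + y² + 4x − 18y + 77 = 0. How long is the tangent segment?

2√38

With centre O = (−2, 9), |OP|² = 160 and r² = 8.
By the tangent–radius right angle, tangent length = √(|PO|² − r²) = √152 = 2√38.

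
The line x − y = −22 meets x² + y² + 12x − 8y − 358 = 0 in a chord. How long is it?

26√2

Express y = x + 22 and substitute into the circle:
2x² + 48x − 50 = 0  ⟹  x² + 24x − 25 = 0
x = 1 or x = −25, giving (1, 23) and (−25, −3).
Chord length = distance between (1, 23) and (−25, −3) = √1352 = 26√2.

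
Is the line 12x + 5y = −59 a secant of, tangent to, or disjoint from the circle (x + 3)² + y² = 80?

Substituting the line into the circle gives 169x² + 1566x + 1706 = 0.
Δ = 2452356 − 1153256 = 1299100.
Two real roots: the line is a secant.

secant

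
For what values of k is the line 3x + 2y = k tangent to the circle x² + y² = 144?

k = ±12√13

Tangency holds when the distance from the centre (0, 0) to the line equals the radius 12:
|3·0 + 2·0 − k| / √13 = 12
|k| = 12√13.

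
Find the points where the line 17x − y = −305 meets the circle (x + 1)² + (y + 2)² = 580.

(−19, −18) and (−17, 16)

Substitute y = 17x + 305:
290x² + 10440x + 93670 = 0  ⟹  x² + 36x + 323 = 0
x = −17 or x = −19, giving (−17, 16) and (−19, −18).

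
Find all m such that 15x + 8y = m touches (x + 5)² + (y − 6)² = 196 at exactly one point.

m = −265 or m = 211

For a tangent, require d(centre, line) = r = 14.
|15·(−5) + 8·6 − m| / √289 = 14
|m − (−27)| = 14·17, so m = 211 or m = −265.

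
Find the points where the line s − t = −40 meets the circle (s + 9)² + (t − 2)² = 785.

From the line, t = s + 40. Substituting:
2s² + 94s + 740 = 0  ⟹  s² + 47s + 370 = 0
s = −10 or s = −37, giving (−10, 30) and (−37, 3).

(−37, 3) and (−10, 30)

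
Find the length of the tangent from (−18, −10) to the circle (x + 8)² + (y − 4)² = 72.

Centre (−8, 4), r² = 72. |PO|² = (−10)² + (−14)² = 296.
By the tangent–radius right angle, tangent length = √(|PO|² − r²) = √224 = 4√14.

4√14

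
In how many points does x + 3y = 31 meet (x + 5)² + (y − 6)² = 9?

d² = (1·(−5) + 3·6 − (31))²/10 = 162/5; r² = 9.
Since d² > r², the line lies outside the circle.

0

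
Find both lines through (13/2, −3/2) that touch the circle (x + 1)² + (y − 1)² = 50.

Let a tangent through (13/2, −3/2) have slope m. Its distance from (−1, 1) must equal 5√2:
(−15/2m − (5/2))² = 50(m² + 1)
m² + 6m − 7 = 0, so m = −7 or m = 1.
With m = −7: 7x + y = 44. With m = 1: x − y = 8.

7x + y = 44 and x − y = 8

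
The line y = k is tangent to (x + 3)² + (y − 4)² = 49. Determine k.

The line touches the circle iff its distance from (−3, 4) is 7:
|0·(−3) + 1·4 − k| / √1 = 7
|k − (4)| = 7, so k = 11 or k = −3.

k = −3 or k = 11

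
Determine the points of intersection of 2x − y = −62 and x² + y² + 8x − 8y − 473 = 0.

(−25, 12) and (−23, 16)

Express y = 2x + 62 and substitute into the circle:
5x² + 240x + 2875 = 0  ⟹  x² + 48x + 575 = 0
x = −23 or x = −25, giving (−23, 16) and (−25, 12).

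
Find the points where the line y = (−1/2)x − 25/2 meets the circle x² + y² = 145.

(−9, −8) and (−1, −12)

Substitute y = (−25 − x)/2:
5x² + 50x + 45 = 0  ⟹  x² + 10x + 9 = 0
x = −1 or x = −9, giving (−1, −12) and (−9, −8).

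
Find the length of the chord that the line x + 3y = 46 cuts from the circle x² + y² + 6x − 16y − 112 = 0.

Substitute y = (46 − x)/3:
10x² + 10x − 1100 = 0  ⟹  x² + x − 110 = 0
x = 10 or x = −11, giving (10, 12) and (−11, 19).
|(10, 12) − (−11, 19)| = √((21)² + (−7)²) = 7√10.

7√10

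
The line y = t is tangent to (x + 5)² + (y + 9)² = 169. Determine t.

The line touches the circle iff its distance from (−5, −9) is 13:
|0·(−5) + 1·(−9) − t| / √1 = 13
|t − (−9)| = 13, so t = 4 or t = −22.

t = −22 or t = 4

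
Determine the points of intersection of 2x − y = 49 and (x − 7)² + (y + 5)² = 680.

Substitute y = 2x − 49:
5x² − 190x + 1305 = 0  ⟹  x² − 38x + 261 = 0
x = 29 or x = 9, giving (29, 9) and (9, −31).

(9, −31) and (29, 9)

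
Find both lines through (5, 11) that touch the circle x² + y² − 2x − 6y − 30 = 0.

Let a tangent through (5, 11) have slope m. Its distance from (1, 3) must equal 2√10:
[m·(−4) − (−8)]² = 40(m² + 1)
3m² + 8m − 3 = 0, so m = 1/3 or m = −3.
With m = 1/3: x − 3y = −28. With m = −3: 3x + y = 26.

x − 3y = −28 and 3x + y = 26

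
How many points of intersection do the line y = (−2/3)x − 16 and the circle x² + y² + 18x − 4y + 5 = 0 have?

0

d² = (2·(−9) + 3·2 − (−48))²/13 = 1296/13; r² = 80.
Since d² > r², the line lies outside the circle.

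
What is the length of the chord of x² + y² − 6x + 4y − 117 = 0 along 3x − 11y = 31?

The distance from (3, −2) to the line is 0/√130, and r² = 130.
Half the chord is √(r² − d²) = √(130), so the full chord is 2√130.

2√130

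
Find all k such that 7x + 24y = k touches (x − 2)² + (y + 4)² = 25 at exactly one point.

For a tangent, require d(centre, line) = r = 5.
|7·2 + 24·(−4) − k| / √625 = 5
|k − (−82)| = 5·25, so k = 43 or k = −207.

k = −207 or k = 43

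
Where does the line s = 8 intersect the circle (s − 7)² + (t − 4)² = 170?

The line gives s = 8. Substituting into the circle:
t² − 8t − 153 = 0
t = 17 or t = −9, giving (8, 17) and (8, −9).

(8, −9) and (8, 17)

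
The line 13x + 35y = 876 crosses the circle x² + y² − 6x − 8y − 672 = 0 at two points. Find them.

Substitute y = (876 − 13x)/35:
1394x² − 26486x − 301104 = 0  ⟹  x² − 19x − 216 = 0
x = 27 or x = −8, giving (27, 15) and (−8, 28).

(−8, 28) and (27, 15)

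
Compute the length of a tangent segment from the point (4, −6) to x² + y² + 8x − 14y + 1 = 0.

With centre O = (−4, 7), |OP|² = 233 and r² = 64.
Power of the point: PT² = |PO|² − r² = 169, so PT = 13.

13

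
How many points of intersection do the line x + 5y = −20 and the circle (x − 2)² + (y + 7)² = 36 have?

2

d² = (1·2 + 5·(−7) − (−20))²/26 = 13/2; r² = 36.
Since d² < r², the line cuts the circle twice.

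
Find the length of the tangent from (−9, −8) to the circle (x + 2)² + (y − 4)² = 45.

2√37

With centre O = (−2, 4), |OP|² = 193 and r² = 45.
Power of the point: PT² = |PO|² − r² = 148, so PT = 2√37.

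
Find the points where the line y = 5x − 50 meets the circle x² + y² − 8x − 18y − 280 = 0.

(8, −10) and (15, 25)

Substitute y = 5x − 50:
26x² − 598x + 3120 = 0  ⟹  x² − 23x + 120 = 0
x = 15 or x = 8, giving (15, 25) and (8, −10).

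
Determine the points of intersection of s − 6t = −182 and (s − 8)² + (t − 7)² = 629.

Substitute t = (182 + s)/6:
37s² − 296s − 740 = 0  ⟹  s² − 8s − 20 = 0
s = 10 or s = −2, giving (10, 32) and (−2, 30).

(−2, 30) and (10, 32)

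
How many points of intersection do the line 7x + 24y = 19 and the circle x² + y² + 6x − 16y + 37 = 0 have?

0

Substituting the line into the circle gives 625x² + 5878x + 14377 = 0.
Discriminant = (5878)² − 4·625·(14377) = −1391616 < 0.
No real roots: the line does not meet the circle.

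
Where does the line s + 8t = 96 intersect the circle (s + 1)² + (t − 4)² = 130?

(−8, 13) and (8, 11)

Substitute t = (96 − s)/8:
65s² − 4160 = 0  ⟹  s² − 64 = 0
s = 8 or s = −8, giving (8, 11) and (−8, 13).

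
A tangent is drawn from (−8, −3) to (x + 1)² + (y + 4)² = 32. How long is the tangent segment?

With centre O = (−1, −4), |OP|² = 50 and r² = 32.
The tangent meets the radius at right angles, so tangent² = |PO|² − r² = 50 − 32 = 18.

3√2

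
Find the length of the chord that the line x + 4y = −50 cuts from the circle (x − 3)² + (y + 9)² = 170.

6√17

Centre (3, −9), r² = 170. Perpendicular distance d from centre to line = |17| / √17 = 17/√17.
Chord = 2√(r² − d²) = 2·√(153) = 6√17.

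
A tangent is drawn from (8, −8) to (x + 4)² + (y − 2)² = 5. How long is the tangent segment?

The centre is (−4, 2) and r = √5. The square of the distance from P to the centre is 144 + 100 = 244.
Power of the point: PT² = |PO|² − r² = 239, so PT = √239.

√239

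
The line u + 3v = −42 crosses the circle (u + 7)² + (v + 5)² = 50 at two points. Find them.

(−12, −10) and (−6, −12)

Express v = (−42 − u)/3 and substitute into the circle:
10u² + 180u + 720 = 0  ⟹  u² + 18u + 72 = 0
u = −6 or u = −12, giving (−6, −12) and (−12, −10).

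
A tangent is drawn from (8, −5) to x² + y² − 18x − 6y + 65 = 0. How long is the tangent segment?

Centre (9, 3), r² = 25. |PO|² = (−1)² + (−8)² = 65.
By the tangent–radius right angle, tangent length = √(|PO|² − r²) = √40 = 2√10.

2√10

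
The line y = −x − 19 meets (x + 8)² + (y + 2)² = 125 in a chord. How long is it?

From the line, y = −x − 19. Substituting:
2x² + 50x + 228 = 0  ⟹  x² + 25x + 114 = 0
x = −6 or x = −19, giving (−6, −13) and (−19, 0).
Chord length = distance between (−6, −13) and (−19, 0) = √338 = 13√2.

13√2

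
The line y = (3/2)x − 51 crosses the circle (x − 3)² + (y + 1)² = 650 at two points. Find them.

Substitute y = (−102 + 3x)/2:
13x² − 624x + 7436 = 0  ⟹  x² − 48x + 572 = 0
x = 26 or x = 22, giving (26, −12) and (22, −18).

(22, −18) and (26, −12)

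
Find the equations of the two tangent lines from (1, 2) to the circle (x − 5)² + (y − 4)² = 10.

Let a tangent through (1, 2) have slope m. Its distance from (5, 4) must equal √10:
(4m − (2))² = 10(m² + 1)
3m² − 8m − 3 = 0, so m = −1/3 or m = 3.
Through (1, 2) these give x + 3y = 7 and 3x − y = 1.

x + 3y = 7 and 3x − y = 1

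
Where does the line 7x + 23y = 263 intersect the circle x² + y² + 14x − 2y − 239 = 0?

Substitute y = (263 − 7x)/23:
578x² + 4046x − 69360 = 0  ⟹  x² + 7x − 120 = 0
x = 8 or x = −15, giving (8, 9) and (−15, 16).

(−15, 16) and (8, 9)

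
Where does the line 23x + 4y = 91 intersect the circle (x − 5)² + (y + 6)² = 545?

(1, 17) and (9, −29)

Express y = (91 − 23x)/4 and substitute into the circle:
545x² − 5450x + 4905 = 0  ⟹  x² − 10x + 9 = 0
x = 9 or x = 1, giving (9, −29) and (1, 17).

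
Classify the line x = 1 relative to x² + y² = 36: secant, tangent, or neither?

d² = (1·0 + 0·0 − (1))² = 1; r² = 36.
Since d² < r², the line cuts the circle twice.

secant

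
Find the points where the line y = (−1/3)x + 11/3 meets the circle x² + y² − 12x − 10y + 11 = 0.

(−1, 4) and (11, 0)

Substitute y = (11 − x)/3:
10x² − 100x − 110 = 0  ⟹  x² − 10x − 11 = 0
x = 11 or x = −1, giving (11, 0) and (−1, 4).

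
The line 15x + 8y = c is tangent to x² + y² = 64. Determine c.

c = −136 or c = 136

The line touches the circle iff its distance from (0, 0) is 8:
|15·0 + 8·0 − c| / √289 = 8
|c| = 8·17, so c = 136 or c = −136.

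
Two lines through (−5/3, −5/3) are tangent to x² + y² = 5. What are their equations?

x + 2y = −5 and 2x + y = −5

Write the tangent as mx − y + (−5/3 − m·(−5/3)) = 0 and set its distance from the centre to √5:
[m·(5/3) − (5/3)]² = 5(m² + 1)
2m² + 5m + 2 = 0, so m = −1/2 or m = −2.
With m = −1/2: x + 2y = −5. With m = −2: 2x + y = −5.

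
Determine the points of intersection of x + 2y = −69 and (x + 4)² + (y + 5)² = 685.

From the line, y = (−69 − x)/2. Substituting:
5x² + 150x + 805 = 0  ⟹  x² + 30x + 161 = 0
x = −7 or x = −23, giving (−7, −31) and (−23, −23).

(−23, −23) and (−7, −31)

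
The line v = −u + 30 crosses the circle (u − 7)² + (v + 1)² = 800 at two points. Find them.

(3, 27) and (35, −5)

Express v = −u + 30 and substitute into the circle:
2u² − 76u + 210 = 0  ⟹  u² − 38u + 105 = 0
u = 35 or u = 3, giving (35, −5) and (3, 27).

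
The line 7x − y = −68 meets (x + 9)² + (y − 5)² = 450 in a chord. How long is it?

The distance from (−9, 5) to the line is 0/√50, and r² = 450.
Half the chord is √(r² − d²) = √(450), so the full chord is 30√2.

30√2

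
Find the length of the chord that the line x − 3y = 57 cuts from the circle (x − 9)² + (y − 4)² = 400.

The distance from (9, 4) to the line is 60/√10, and r² = 400.
Half the chord is √(r² − d²) = √(40), so the full chord is 4√10.

4√10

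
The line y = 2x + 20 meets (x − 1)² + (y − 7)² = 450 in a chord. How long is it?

Centre (1, 7), r² = 450. Perpendicular distance d from centre to line = |15| / √5 = 15/√5.
Chord = 2√(r² − d²) = 2·√(405) = 18√5.

18√5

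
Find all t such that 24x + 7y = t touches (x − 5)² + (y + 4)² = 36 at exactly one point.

For a tangent, require d(centre, line) = r = 6.
|24·5 + 7·(−4) − t| / √625 = 6
|t − (92)| = 6·25, so t = 242 or t = −58.

t = −58 or t = 242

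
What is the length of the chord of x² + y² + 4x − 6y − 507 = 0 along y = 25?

12

Express y = 25 and substitute into the circle:
x² + 4x − 32 = 0
x = 4 or x = −8, giving (4, 25) and (−8, 25).
|(4, 25) − (−8, 25)| = √((12)² + (0)²) = 12.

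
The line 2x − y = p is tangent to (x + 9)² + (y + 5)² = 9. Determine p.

The line touches the circle iff its distance from (−9, −5) is 3:
|2·(−9) − 1·(−5) − p| / √5 = 3
|p − (−13)| = 3√5.

p = −13 ± 3√5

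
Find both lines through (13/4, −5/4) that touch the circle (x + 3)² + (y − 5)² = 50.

A line y − (−5/4) = m(x − (13/4)) is tangent when its distance from (−3, 5) is 5√2:
[m·(−25/4) − (25/4)]² = 50(m² + 1)
7m² − 50m + 7 = 0, so m = 1/7 or m = 7.
Through (13/4, −5/4) these give x − 7y = 12 and 7x − y = 24.

x − 7y = 12 and 7x − y = 24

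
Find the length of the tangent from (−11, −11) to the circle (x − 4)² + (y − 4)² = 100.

With centre O = (4, 4), |OP|² = 450 and r² = 100.
Power of the point: PT² = |PO|² − r² = 350, so PT = 5√14.

5√14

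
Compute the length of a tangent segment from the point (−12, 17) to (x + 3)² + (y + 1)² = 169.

With centre O = (−3, −1), |OP|² = 405 and r² = 169.
The tangent meets the radius at right angles, so tangent² = |PO|² − r² = 405 − 169 = 236.

2√59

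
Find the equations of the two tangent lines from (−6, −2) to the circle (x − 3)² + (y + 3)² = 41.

A line y − (−2) = m(x − (−6)) is tangent when its distance from (3, −3) is √41:
[m·(9) − (−1)]² = 41(m² + 1)
20m² + 9m − 20 = 0, so m = −5/4 or m = 4/5.
With m = −5/4: 5x + 4y = −38. With m = 4/5: 4x − 5y = −14.

5x + 4y = −38 and 4x − 5y = −14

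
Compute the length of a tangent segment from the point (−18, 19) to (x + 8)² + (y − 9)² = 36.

2√41

The centre is (−8, 9) and r = 6. The square of the distance from P to the centre is 100 + 100 = 200.
By the tangent–radius right angle, tangent length = √(|PO|² − r²) = √164 = 2√41.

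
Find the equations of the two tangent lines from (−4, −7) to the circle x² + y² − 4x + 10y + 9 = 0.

x + 2y = −18 and 2x − y = −1

Let a tangent through (−4, −7) have slope m. Its distance from (2, −5) must equal 2√5:
(6m − (2))² = 20(m² + 1)
2m² − 3m − 2 = 0, so m = −1/2 or m = 2.
With m = −1/2: x + 2y = −18. With m = 2: 2x − y = −1.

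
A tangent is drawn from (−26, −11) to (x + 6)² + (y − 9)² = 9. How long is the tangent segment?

√791

The centre is (−6, 9) and r = 3. The square of the distance from P to the centre is 400 + 400 = 800.
Power of the point: PT² = |PO|² − r² = 791, so PT = √791.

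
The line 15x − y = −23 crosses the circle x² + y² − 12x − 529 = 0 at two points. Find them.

Substitute y = 15x + 23:
226x² + 678x = 0  ⟹  x² + 3x = 0
x = 0 or x = −3, giving (0, 23) and (−3, −22).

(−3, −22) and (0, 23)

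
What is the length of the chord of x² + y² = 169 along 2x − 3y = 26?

The distance from (0, 0) to the line is 26/√13, and r² = 169.
Chord = 2√(r² − d²) = 2·√(117) = 6√13.

6√13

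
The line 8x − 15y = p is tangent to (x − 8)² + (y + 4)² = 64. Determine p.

The line touches the circle iff its distance from (8, −4) is 8:
|8·8 − 15·(−4) − p| / √289 = 8
|p − (124)| = 8·17, so p = 260 or p = −12.

p = −12 or p = 260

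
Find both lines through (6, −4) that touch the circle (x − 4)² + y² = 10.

Let a tangent through (6, −4) have slope m. Its distance from (4, 0) must equal √10:
[m·(−2) − (4)]² = 10(m² + 1)
3m² − 8m − 3 = 0, so m = 3 or m = −1/3.
Through (6, −4) these give 3x − y = 22 and x + 3y = −6.

3x − y = 22 and x + 3y = −6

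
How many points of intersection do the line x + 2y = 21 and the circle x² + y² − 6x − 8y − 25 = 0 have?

Centre (3, 4), r² = 50. Distance² from centre to line = (−10)²/5 = 20.
Since d² < r², the line cuts the circle twice.

2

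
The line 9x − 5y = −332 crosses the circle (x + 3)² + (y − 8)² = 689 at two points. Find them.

Substitute y = (332 + 9x)/5:
106x² + 5406x + 68264 = 0  ⟹  x² + 51x + 644 = 0
x = −23 or x = −28, giving (−23, 25) and (−28, 16).

(−28, 16) and (−23, 25)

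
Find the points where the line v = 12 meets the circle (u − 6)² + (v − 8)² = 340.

(−12, 12) and (24, 12)

Express v = 12 and substitute into the circle:
u² − 12u − 288 = 0
u = 24 or u = −12, giving (24, 12) and (−12, 12).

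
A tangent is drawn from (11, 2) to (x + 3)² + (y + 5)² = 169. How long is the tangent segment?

2√19

With centre O = (−3, −5), |OP|² = 245 and r² = 169.
Power of the point: PT² = |PO|² − r² = 76, so PT = 2√19.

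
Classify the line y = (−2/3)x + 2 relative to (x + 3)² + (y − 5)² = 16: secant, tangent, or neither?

Substituting the line into the circle gives 13x² + 90x + 18 = 0.
Discriminant = (90)² − 4·13·(18) = 7164 > 0.
Two real roots: the line is a secant.

secant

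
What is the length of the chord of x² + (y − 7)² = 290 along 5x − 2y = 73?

The distance from (0, 7) to the line is 87/√29, and r² = 290.
Chord = 2√(r² − d²) = 2·√(29) = 2√29.

2√29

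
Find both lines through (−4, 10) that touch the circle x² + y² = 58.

Write the tangent as mx − y + (10 − m·(−4)) = 0 and set its distance from the centre to √58:
(4m − (−10))² = 58(m² + 1)
21m² − 40m − 21 = 0, so m = −3/7 or m = 7/3.
Through (−4, 10) these give 3x + 7y = 58 and 7x − 3y = −58.

3x + 7y = 58 and 7x − 3y = −58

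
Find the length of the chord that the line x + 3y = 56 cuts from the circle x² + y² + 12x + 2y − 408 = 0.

3√10

Express y = (56 − x)/3 and substitute into the circle:
10x² − 10x − 200 = 0  ⟹  x² − x − 20 = 0
x = 5 or x = −4, giving (5, 17) and (−4, 20).
|(5, 17) − (−4, 20)| = √((9)² + (−3)²) = 3√10.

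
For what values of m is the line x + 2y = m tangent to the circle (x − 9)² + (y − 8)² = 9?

m = 25 ± 3√5

The line touches the circle iff its distance from (9, 8) is 3:
|1·9 + 2·8 − m| / √5 = 3
|m − (25)| = 3√5.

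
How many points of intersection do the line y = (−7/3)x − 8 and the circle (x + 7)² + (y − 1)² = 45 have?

2

Substituting the line into the circle gives 58x² + 504x + 765 = 0.
Δ = 254016 − 177480 = 76536.
Two real roots: the line is a secant.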